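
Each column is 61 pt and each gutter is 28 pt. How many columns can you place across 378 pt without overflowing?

4 columns

k columns need k·61 + (k−1)·28 = k·89 − 28.
k·89 − 28 ≤ 378 → k ≤ 406 / 89 ≈ 4.56, so k = 4.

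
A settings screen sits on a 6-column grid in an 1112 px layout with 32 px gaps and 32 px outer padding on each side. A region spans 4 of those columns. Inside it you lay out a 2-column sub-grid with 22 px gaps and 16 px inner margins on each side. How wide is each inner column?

Outer content = 1112 − 2·32 = 1048 px.
1048 − 5·32 = 888; ÷6 gives c = 148 px.
4-column span = 4·148 + 3·32 = 688 px.
Inner content = 688 − 2·16 = 656 px.
Subtracting 1 gap of 22 leaves 634 for 2 columns, so d = 317 px.

317 px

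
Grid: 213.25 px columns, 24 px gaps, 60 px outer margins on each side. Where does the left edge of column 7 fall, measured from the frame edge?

1483.5 px

Each column+gutter stride is 237.25 px; 6 of them past the 60 px margin is 60 + 1423.5 = 1483.5 px.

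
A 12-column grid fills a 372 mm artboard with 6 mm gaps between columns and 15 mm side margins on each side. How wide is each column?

Content width = 372 − 2·15 = 342 mm.
342 − 11·6 = 276; ÷12 gives c = 23 mm.

23 mm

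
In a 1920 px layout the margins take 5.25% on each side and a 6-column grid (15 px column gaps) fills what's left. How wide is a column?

273.9 px

Margins: 5.25% × 1920 = 100.8 px each, so content = 1920 − 201.6 = 1718.4 px.
1718.4 − 5·15 = 1643.4; ÷6 gives c = 273.9 px.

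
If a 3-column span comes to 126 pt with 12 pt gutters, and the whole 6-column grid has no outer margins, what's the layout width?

3 columns + 2 gutters: 3c + 2·12 = 126.
3c = 126 − 24 = 102, so c = 34 pt.
Layout = 6·34 + 5·12 = 204 + 60 = 264 pt.

264 pt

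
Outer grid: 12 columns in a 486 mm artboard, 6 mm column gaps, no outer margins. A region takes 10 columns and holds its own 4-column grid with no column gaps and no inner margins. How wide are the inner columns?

101 mm

12 columns + 11 column gaps: 12c + 11·6 = 486.
12c = 486 − 66 = 420, so c = 35 mm.
Span of 10: 10·35 + 9·6 = 350 + 54 = 404 mm.
404 / 4 = 101 mm per column.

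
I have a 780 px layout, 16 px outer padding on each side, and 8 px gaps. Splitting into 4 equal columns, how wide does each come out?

181 px

Take off 32 px of margins, leaving 748 px.
4 columns + 3 gaps: 4c + 3·8 = 748.
4c = 748 − 24 = 724, so c = 181 px.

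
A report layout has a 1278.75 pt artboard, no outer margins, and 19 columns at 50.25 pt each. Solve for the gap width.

18 pt

19 columns take 19·50.25 = 954.75 pt; remaining 324 splits into 18 gaps.
g = 324 / 18 = 18 pt.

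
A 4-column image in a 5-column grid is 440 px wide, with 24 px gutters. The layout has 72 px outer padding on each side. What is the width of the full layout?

Subtracting 3 gutters of 24 leaves 368 for 4 columns, so c = 92 px.
Total width: 2·72 + 5·92 + 4·24 = 700 px.

700 px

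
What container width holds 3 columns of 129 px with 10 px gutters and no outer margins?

407 px

Summing: 387 + 20 = 407 px.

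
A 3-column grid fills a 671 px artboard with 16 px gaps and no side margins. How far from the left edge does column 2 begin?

Subtracting 2 gaps of 16 leaves 639 for 3 columns, so c = 213 px.
Before column 2: 1 column + 1 gap.
Offset = 1·(213 + 16) = 1·229 = 229 px.

229 px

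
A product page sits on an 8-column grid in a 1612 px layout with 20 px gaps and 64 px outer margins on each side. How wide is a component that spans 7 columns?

Content width = 1612 − 2·64 = 1484 px.
Subtracting 7 gaps of 20 leaves 1344 for 8 columns, so c = 168 px.
7 columns plus 6 gaps: 1176 + 120 = 1296 px.

1296 px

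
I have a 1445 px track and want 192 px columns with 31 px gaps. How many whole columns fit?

6 columns: 6·192 + 5·31 = 1307 px ≤ 1445.
7 columns: 1530 px > 1445. So 6.

6 columns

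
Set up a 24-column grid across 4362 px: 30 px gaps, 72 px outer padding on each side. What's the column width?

Subtract both margins: 4362 − 2·72 = 4218 px.
24 columns + 23 gaps: 24c + 23·30 = 4218.
24c = 4218 − 690 = 3528, so c = 147 px.

147 px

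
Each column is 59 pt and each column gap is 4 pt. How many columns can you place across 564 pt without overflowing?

9 columns: 9·59 + 8·4 = 563 pt ≤ 564.
10 columns: 626 pt > 564. So 9.

9 columns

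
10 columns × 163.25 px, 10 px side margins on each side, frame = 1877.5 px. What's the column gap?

25 px

Content width = 1877.5 − 2·10 = 1857.5 px.
10 columns take 10·163.25 = 1632.5 px; remaining 225 splits into 9 column gaps.
g = 225 / 9 = 25 px.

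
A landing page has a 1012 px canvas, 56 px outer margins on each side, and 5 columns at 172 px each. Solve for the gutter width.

Take off 112 px of margins, leaving 900 px.
5 columns take 5·172 = 860 px; remaining 40 splits into 4 gutters.
g = 40 / 4 = 10 px.

10 px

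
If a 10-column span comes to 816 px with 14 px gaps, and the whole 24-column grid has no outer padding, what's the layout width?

816 − 9·14 = 690; ÷10 gives c = 69 px.
Summing: 1656 + 322 = 1978 px.

1978 px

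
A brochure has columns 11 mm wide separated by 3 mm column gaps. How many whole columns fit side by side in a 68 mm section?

5 columns

k columns need k·11 + (k−1)·3 = k·14 − 3.
k·14 − 3 ≤ 68 → k ≤ 71 / 14 ≈ 5.07, so k = 5.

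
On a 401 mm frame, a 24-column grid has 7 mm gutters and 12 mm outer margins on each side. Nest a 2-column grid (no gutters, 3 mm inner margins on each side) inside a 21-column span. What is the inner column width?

161.5 mm

Subtract both margins: 401 − 2·12 = 377 mm.
24c + 23·7 = 377 → 24c = 216 → c = 9 mm.
21-column span = 21·9 + 20·7 = 329 mm.
Inner content = 329 − 2·3 = 323 mm.
323 / 2 = 161.5 mm per column.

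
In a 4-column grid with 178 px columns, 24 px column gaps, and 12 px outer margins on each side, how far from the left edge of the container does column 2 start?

214 px

Column 2 starts at margin + 1·(column + gutter) = 12 + 1·202 = 214 px.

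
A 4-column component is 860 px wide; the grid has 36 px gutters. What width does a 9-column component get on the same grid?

1980 px

4c + 3·36 = 860 → 4c = 752 → c = 188 px.
9-column span = 9·188 + 8·36 = 1980 px.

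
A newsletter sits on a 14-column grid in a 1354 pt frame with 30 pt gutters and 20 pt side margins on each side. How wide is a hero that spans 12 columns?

1122 pt

Content width = 1354 − 2·20 = 1314 pt.
1314 − 13·30 = 924; ÷14 gives c = 66 pt.
12-column span = 12·66 + 11·30 = 1122 pt.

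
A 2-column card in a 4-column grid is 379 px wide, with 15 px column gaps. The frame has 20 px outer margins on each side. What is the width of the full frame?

2c + 1·15 = 379 → 2c = 364 → c = 182 px.
Frame = 2·20 + 4·182 + 3·15 = 40 + 728 + 45 = 813 px.

813 px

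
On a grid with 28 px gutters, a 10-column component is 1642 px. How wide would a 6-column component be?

10c + 9·28 = 1642 → 10c = 1390 → c = 139 px.
6 columns plus 5 gutters: 834 + 140 = 974 px.

974 px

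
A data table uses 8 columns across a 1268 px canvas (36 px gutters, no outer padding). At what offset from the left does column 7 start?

978 px

1268 − 7·36 = 1016; ÷8 gives c = 127 px.
Each column+gutter stride is 163 px; with no margin, 6 of them is 978 px.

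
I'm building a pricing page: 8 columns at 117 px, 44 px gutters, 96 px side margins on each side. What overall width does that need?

1436 px

Canvas = 2·96 + 8·117 + 7·44 = 192 + 936 + 308 = 1436 px.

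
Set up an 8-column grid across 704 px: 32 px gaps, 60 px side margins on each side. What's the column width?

Take off 120 px of margins, leaving 584 px.
584 − 7·32 = 360; ÷8 gives c = 45 px.

45 px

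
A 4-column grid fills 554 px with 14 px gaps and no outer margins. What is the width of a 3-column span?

412 px

4 columns + 3 gaps: 4c + 3·14 = 554.
4c = 554 − 42 = 512, so c = 128 px.
Span of 3: 3·128 + 2·14 = 384 + 28 = 412 px.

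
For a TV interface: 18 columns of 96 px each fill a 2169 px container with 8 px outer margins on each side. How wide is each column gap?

Take off 16 px of margins, leaving 2153 px.
18 columns take 18·96 = 1728 px; remaining 425 splits into 17 column gaps.
g = 425 / 17 = 25 px.

25 px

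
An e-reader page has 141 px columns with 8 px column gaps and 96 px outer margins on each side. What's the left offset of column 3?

394 px

Column 3 starts at margin + 2·(column + gutter) = 96 + 2·149 = 394 px.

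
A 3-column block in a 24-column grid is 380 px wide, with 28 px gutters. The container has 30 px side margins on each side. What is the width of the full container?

3296 px

Subtracting 2 gutters of 28 leaves 324 for 3 columns, so c = 108 px.
Adding margins, columns and gutters: 60 + 2592 + 644 = 3296 px.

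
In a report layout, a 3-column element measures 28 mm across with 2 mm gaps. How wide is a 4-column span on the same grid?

3c + 2·2 = 28 → 3c = 24 → c = 8 mm.
4 columns plus 3 gaps: 32 + 6 = 38 mm.

38 mm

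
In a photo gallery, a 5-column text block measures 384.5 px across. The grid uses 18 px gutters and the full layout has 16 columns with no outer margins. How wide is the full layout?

384.5 − 4·18 = 312.5; ÷5 gives c = 62.5 px.
Summing: 1000 + 270 = 1270 px.

1270 px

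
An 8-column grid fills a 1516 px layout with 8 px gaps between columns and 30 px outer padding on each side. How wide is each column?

Inside the margins: 1516 − 60 = 1456 px.
1456 − 7·8 = 1400; ÷8 gives c = 175 px.

175 px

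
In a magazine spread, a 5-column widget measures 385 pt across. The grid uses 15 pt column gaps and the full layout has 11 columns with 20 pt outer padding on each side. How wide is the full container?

5 columns + 4 column gaps: 5c + 4·15 = 385.
5c = 385 − 60 = 325, so c = 65 pt.
Adding margins, columns and gutters: 40 + 715 + 150 = 905 pt.

905 pt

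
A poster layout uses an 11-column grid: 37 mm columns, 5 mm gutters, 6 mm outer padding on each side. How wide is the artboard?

469 mm

Artboard = 2·6 + 11·37 + 10·5 = 12 + 407 + 50 = 469 mm.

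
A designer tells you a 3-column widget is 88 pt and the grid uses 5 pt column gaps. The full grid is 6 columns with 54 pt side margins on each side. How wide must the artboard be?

289 pt

3 columns + 2 column gaps: 3c + 2·5 = 88.
3c = 88 − 10 = 78, so c = 26 pt.
Adding margins, columns and gutters: 108 + 156 + 25 = 289 pt.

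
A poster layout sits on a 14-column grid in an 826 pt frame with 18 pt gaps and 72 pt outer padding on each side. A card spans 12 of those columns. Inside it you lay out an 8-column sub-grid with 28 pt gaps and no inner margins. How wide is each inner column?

Outer content = 826 − 2·72 = 682 pt.
14c + 13·18 = 682 → 14c = 448 → c = 32 pt.
12 columns plus 11 gaps: 384 + 198 = 582 pt.
8 columns + 7 gaps: 8d + 7·28 = 582.
8d = 582 − 196 = 386, so d = 48.25 pt.

48.25 pt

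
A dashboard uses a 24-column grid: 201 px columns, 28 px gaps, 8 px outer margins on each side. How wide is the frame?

5484 px

Adding margins, columns and gutters: 16 + 4824 + 644 = 5484 px.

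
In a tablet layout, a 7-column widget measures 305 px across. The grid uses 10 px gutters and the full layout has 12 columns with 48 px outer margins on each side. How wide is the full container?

626 px

305 − 6·10 = 245; ÷7 gives c = 35 px.
Adding margins, columns and gutters: 96 + 420 + 110 = 626 px.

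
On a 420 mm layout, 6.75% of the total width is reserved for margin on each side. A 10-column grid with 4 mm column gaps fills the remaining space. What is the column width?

32.73 mm

420 × (1 − 2·6.75%) = 420 × 86.5% = 363.3 mm for the columns.
10 columns + 9 column gaps: 10c + 9·4 = 363.3.
10c = 363.3 − 36 = 327.3, so c = 32.73 mm.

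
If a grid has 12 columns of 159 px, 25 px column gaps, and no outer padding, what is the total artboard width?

Total width: 12·159 + 11·25 = 2183 px.

2183 px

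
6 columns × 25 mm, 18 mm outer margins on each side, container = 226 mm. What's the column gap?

Content width = 226 − 2·18 = 190 mm.
6 columns take 6·25 = 150 mm; remaining 40 splits into 5 column gaps.
g = 40 / 5 = 8 mm.

8 mm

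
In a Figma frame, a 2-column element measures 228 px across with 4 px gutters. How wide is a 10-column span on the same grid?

228 − 1·4 = 224; ÷2 gives c = 112 px.
Span of 10: 10·112 + 9·4 = 1120 + 36 = 1156 px.

1156 px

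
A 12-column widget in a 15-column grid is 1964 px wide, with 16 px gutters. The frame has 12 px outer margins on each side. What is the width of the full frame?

2483 px

12c + 11·16 = 1964 → 12c = 1788 → c = 149 px.
Total width: 2·12 + 15·149 + 14·16 = 2483 px.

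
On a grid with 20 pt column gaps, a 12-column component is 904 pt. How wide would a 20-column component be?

Subtracting 11 column gaps of 20 leaves 684 for 12 columns, so c = 57 pt.
Span of 20: 20·57 + 19·20 = 1140 + 380 = 1520 pt.

1520 pt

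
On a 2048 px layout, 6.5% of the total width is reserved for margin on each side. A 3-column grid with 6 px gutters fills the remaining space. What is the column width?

589.92 px

2048 × (1 − 2·6.5%) = 2048 × 87% = 1781.76 px for the columns.
Subtracting 2 gutters of 6 leaves 1769.76 for 3 columns, so c = 589.92 px.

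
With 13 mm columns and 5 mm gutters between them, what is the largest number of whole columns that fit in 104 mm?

6 columns

k columns need k·13 + (k−1)·5 = k·18 − 5.
k·18 − 5 ≤ 104 → k ≤ 109 / 18 ≈ 6.06, so k = 6.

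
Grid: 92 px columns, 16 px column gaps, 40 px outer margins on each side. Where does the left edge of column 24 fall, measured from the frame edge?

Before column 24: the margin + 23 columns + 23 column gaps.
Offset = 40 + 23·(92 + 16) = 40 + 2484 = 2524 px.

2524 px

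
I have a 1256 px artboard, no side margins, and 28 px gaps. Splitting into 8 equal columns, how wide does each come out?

1256 − 7·28 = 1060; ÷8 gives c = 132.5 px.

132.5 px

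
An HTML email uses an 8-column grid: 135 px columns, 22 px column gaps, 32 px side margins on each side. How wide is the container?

Container = 2·32 + 8·135 + 7·22 = 64 + 1080 + 154 = 1298 px.

1298 px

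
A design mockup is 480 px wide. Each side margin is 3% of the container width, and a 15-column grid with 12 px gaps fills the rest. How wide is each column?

18.88 px

Margins: 3% × 480 = 14.4 px each, so content = 480 − 28.8 = 451.2 px.
15c + 14·12 = 451.2 → 15c = 283.2 → c = 18.88 px.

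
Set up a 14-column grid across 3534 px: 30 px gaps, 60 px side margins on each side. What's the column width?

216 px

Take off 120 px of margins, leaving 3414 px.
Subtracting 13 gaps of 30 leaves 3024 for 14 columns, so c = 216 px.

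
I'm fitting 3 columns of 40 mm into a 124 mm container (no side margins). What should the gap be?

Columns use 120 mm, leaving 4 mm across 2 gaps = 2 mm each.

2 mm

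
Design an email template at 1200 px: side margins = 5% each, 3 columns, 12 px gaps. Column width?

Each margin = 5% of 1200 = 60 px; content = 1200 − 2·60 = 1080 px.
1080 − 2·12 = 1056; ÷3 gives c = 352 px.

352 px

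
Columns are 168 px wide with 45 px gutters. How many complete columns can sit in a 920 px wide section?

4 columns

4 columns: 4·168 + 3·45 = 807 px ≤ 920.
5 columns: 1020 px > 920. So 4.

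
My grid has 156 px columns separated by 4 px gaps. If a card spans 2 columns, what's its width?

Span of 2: 2·156 + 1·4 = 312 + 4 = 316 px.

316 px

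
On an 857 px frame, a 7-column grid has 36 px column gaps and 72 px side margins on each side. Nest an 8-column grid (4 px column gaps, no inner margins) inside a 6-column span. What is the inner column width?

72.25 px

Take off 144 px of margins, leaving 713 px.
713 − 6·36 = 497; ÷7 gives c = 71 px.
Span of 6: 6·71 + 5·36 = 426 + 180 = 606 px.
Subtracting 7 column gaps of 4 leaves 578 for 8 columns, so d = 72.25 px.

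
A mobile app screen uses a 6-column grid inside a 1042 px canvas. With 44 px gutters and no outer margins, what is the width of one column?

6 columns + 5 gutters: 6c + 5·44 = 1042.
6c = 1042 − 220 = 822, so c = 137 px.

137 px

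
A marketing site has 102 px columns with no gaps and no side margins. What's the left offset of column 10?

918 px

Each column+gutter stride is 102 px; with no margin, 9 of them is 918 px.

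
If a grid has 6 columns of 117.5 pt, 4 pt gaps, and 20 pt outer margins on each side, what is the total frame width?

Total width: 2·20 + 6·117.5 + 5·4 = 765 pt.

765 pt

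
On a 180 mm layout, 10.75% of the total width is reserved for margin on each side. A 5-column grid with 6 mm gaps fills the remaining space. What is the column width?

180 × (1 − 2·10.75%) = 180 × 78.5% = 141.3 mm for the columns.
Subtracting 4 gaps of 6 leaves 117.3 for 5 columns, so c = 23.46 mm.

23.46 mm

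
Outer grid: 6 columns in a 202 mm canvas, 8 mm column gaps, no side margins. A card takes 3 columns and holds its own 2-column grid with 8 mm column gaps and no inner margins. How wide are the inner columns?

44.5 mm

6 columns + 5 column gaps: 6c + 5·8 = 202.
6c = 202 − 40 = 162, so c = 27 mm.
3-column span = 3·27 + 2·8 = 97 mm.
2d + 1·8 = 97 → 2d = 89 → d = 44.5 mm.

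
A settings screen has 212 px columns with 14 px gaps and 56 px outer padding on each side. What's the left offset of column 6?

Column 6 starts at margin + 5·(column + gutter) = 56 + 5·226 = 1186 px.

1186 px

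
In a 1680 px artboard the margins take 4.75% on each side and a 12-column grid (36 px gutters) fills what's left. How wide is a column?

Each margin = 4.75% of 1680 = 79.8 px; content = 1680 − 2·79.8 = 1520.4 px.
12c + 11·36 = 1520.4 → 12c = 1124.4 → c = 93.7 px.

93.7 px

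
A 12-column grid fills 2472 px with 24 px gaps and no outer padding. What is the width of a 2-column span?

392 px

Subtracting 11 gaps of 24 leaves 2208 for 12 columns, so c = 184 px.
Span of 2: 2·184 + 1·24 = 368 + 24 = 392 px.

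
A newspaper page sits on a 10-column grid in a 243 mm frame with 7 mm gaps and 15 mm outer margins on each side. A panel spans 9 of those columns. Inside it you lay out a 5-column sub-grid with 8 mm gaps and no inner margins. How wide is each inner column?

31.8 mm

Inside the margins: 243 − 30 = 213 mm.
10c + 9·7 = 213 → 10c = 150 → c = 15 mm.
9 columns plus 8 gaps: 135 + 56 = 191 mm.
191 − 4·8 = 159; ÷5 gives d = 31.8 mm.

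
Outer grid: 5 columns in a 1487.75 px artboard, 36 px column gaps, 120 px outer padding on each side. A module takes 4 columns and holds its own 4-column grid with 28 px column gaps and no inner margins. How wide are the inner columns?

226.75 px

Take off 240 px of margins, leaving 1247.75 px.
Subtracting 4 column gaps of 36 leaves 1103.75 for 5 columns, so c = 220.75 px.
Span of 4: 4·220.75 + 3·36 = 883 + 108 = 991 px.
Subtracting 3 column gaps of 28 leaves 907 for 4 columns, so d = 226.75 px.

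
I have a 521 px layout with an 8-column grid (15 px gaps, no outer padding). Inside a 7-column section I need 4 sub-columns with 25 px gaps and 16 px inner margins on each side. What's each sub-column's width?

8c + 7·15 = 521 → 8c = 416 → c = 52 px.
7-column span = 7·52 + 6·15 = 454 px.
Inner content = 454 − 2·16 = 422 px.
422 − 3·25 = 347; ÷4 gives d = 86.75 px.

86.75 px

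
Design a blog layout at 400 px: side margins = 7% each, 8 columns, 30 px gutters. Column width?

Each margin = 7% of 400 = 28 px; content = 400 − 2·28 = 344 px.
344 − 7·30 = 134; ÷8 gives c = 16.75 px.

16.75 px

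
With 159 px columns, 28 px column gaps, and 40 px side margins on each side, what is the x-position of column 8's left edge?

1349 px

Each column+gutter stride is 187 px; 7 of them past the 40 px margin is 40 + 1309 = 1349 px.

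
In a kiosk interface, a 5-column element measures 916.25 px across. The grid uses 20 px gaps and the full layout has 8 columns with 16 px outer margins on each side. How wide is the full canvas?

Subtracting 4 gaps of 20 leaves 836.25 for 5 columns, so c = 167.25 px.
Adding margins, columns and gutters: 32 + 1338 + 140 = 1510 px.

1510 px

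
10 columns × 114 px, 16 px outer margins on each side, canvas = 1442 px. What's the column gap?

30 px

Content width = 1442 − 2·16 = 1410 px.
Columns use 1140 px, leaving 270 px across 9 column gaps = 30 px each.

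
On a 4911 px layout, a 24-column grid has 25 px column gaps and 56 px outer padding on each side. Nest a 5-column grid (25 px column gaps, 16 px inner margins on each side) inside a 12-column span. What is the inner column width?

Take off 112 px of margins, leaving 4799 px.
24c + 23·25 = 4799 → 24c = 4224 → c = 176 px.
12-column span = 12·176 + 11·25 = 2387 px.
Inner content = 2387 − 2·16 = 2355 px.
2355 − 4·25 = 2255; ÷5 gives d = 451 px.

451 px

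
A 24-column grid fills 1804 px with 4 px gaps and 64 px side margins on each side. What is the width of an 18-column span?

Subtract both margins: 1804 − 2·64 = 1676 px.
24 columns + 23 gaps: 24c + 23·4 = 1676.
24c = 1676 − 92 = 1584, so c = 66 px.
18 columns plus 17 gaps: 1188 + 68 = 1256 px.

1256 px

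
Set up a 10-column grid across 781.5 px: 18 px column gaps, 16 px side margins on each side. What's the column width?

Inside the margins: 781.5 − 32 = 749.5 px.
10 columns + 9 column gaps: 10c + 9·18 = 749.5.
10c = 749.5 − 162 = 587.5, so c = 58.75 px.

58.75 px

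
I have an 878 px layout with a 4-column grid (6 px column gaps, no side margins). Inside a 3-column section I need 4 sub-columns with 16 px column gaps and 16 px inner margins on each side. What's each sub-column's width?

4 columns + 3 column gaps: 4c + 3·6 = 878.
4c = 878 − 18 = 860, so c = 215 px.
Span of 3: 3·215 + 2·6 = 645 + 12 = 657 px.
Inner content = 657 − 2·16 = 625 px.
4d + 3·16 = 625 → 4d = 577 → d = 144.25 px.

144.25 px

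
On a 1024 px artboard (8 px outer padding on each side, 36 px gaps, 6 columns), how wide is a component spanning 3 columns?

Content width = 1024 − 2·8 = 1008 px.
6c + 5·36 = 1008 → 6c = 828 → c = 138 px.
3-column span = 3·138 + 2·36 = 486 px.

486 px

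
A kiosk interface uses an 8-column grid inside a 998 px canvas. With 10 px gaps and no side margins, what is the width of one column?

998 − 7·10 = 928; ÷8 gives c = 116 px.

116 px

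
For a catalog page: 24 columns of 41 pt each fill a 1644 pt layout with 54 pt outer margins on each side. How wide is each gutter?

Subtract both margins: 1644 − 2·54 = 1536 pt.
24 columns take 24·41 = 984 pt; remaining 552 splits into 23 gutters.
g = 552 / 23 = 24 pt.

24 pt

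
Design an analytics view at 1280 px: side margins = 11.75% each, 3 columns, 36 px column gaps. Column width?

302.4 px

Margins: 11.75% × 1280 = 150.4 px each, so content = 1280 − 300.8 = 979.2 px.
979.2 − 2·36 = 907.2; ÷3 gives c = 302.4 px.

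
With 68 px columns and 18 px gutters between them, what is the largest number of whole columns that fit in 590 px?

k columns need k·68 + (k−1)·18 = k·86 − 18.
k·86 − 18 ≤ 590 → k ≤ 608 / 86 ≈ 7.07, so k = 7.

7 columns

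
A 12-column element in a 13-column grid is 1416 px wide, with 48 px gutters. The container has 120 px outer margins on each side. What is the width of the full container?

Subtracting 11 gutters of 48 leaves 888 for 12 columns, so c = 74 px.
Total width: 2·120 + 13·74 + 12·48 = 1778 px.

1778 px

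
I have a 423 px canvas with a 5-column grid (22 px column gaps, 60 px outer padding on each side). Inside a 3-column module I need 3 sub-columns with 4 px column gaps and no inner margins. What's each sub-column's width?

55 px

Subtract both margins: 423 − 2·60 = 303 px.
5c + 4·22 = 303 → 5c = 215 → c = 43 px.
3-column span = 3·43 + 2·22 = 173 px.
Subtracting 2 column gaps of 4 leaves 165 for 3 columns, so d = 55 px.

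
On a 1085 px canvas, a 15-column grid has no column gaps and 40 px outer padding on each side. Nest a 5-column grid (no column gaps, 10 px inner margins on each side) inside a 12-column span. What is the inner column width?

156.8 px

Subtract both margins: 1085 − 2·40 = 1005 px.
1005 / 15 = 67 px per column.
With no column gaps, 12 columns span 12·67 = 804 px.
Inner content = 804 − 2·10 = 784 px.
784 / 5 = 156.8 px per column.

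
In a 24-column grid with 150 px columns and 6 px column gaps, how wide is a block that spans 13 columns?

2022 px

13 columns plus 12 column gaps: 1950 + 72 = 2022 px.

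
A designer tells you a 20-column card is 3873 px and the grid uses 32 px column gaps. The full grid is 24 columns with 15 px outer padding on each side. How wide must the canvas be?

4684 px

20 columns + 19 column gaps: 20c + 19·32 = 3873.
20c = 3873 − 608 = 3265, so c = 163.25 px.
Adding margins, columns and gutters: 30 + 3918 + 736 = 4684 px.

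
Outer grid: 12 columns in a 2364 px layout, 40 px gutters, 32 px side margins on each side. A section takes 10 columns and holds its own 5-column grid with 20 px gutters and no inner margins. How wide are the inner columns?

Take off 64 px of margins, leaving 2300 px.
12 columns + 11 gutters: 12c + 11·40 = 2300.
12c = 2300 − 440 = 1860, so c = 155 px.
10 columns plus 9 gutters: 1550 + 360 = 1910 px.
Subtracting 4 gutters of 20 leaves 1830 for 5 columns, so d = 366 px.

366 px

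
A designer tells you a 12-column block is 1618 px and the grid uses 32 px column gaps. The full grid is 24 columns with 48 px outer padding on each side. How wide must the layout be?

12 columns + 11 column gaps: 12c + 11·32 = 1618.
12c = 1618 − 352 = 1266, so c = 105.5 px.
Adding margins, columns and gutters: 96 + 2532 + 736 = 3364 px.

3364 px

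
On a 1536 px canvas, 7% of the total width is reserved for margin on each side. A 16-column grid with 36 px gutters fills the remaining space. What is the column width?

Each margin = 7% of 1536 = 107.52 px; content = 1536 − 2·107.52 = 1320.96 px.
16 columns + 15 gutters: 16c + 15·36 = 1320.96.
16c = 1320.96 − 540 = 780.96, so c = 48.81 px.

48.81 px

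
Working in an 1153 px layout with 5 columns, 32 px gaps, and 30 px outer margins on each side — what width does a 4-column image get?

Content width = 1153 − 2·30 = 1093 px.
5c + 4·32 = 1093 → 5c = 965 → c = 193 px.
Span of 4: 4·193 + 3·32 = 772 + 96 = 868 px.

868 px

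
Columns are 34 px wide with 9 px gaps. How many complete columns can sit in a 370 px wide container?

8 columns

Each extra column adds 34 + 9 = 43 px.
(370 + 9) / 43 = 8.81, so 8 columns fit.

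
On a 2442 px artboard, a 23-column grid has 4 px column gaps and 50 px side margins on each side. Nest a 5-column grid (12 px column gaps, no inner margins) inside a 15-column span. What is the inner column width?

295.6 px

Take off 100 px of margins, leaving 2342 px.
23 columns + 22 column gaps: 23c + 22·4 = 2342.
23c = 2342 − 88 = 2254, so c = 98 px.
15 columns plus 14 column gaps: 1470 + 56 = 1526 px.
Subtracting 4 column gaps of 12 leaves 1478 for 5 columns, so d = 295.6 px.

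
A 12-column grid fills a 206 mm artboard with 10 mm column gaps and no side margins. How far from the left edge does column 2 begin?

206 − 11·10 = 96; ÷12 gives c = 8 mm.
No margin, so column 2 starts at 1·(column + gutter) = 1·18 = 18 mm.

18 mm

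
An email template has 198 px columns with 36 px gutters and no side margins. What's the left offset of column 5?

No margin, so column 5 starts at 4·(column + gutter) = 4·234 = 936 px.

936 px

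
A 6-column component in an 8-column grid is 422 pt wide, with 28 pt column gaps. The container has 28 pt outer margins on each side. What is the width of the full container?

628 pt

6c + 5·28 = 422 → 6c = 282 → c = 47 pt.
Container = 2·28 + 8·47 + 7·28 = 56 + 376 + 196 = 628 pt.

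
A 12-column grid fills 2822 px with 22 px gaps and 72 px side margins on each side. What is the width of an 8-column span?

Subtract both margins: 2822 − 2·72 = 2678 px.
12c + 11·22 = 2678 → 12c = 2436 → c = 203 px.
8-column span = 8·203 + 7·22 = 1778 px.

1778 px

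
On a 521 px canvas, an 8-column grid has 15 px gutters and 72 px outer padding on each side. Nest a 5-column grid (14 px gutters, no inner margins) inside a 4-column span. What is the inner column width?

Outer content = 521 − 2·72 = 377 px.
Subtracting 7 gutters of 15 leaves 272 for 8 columns, so c = 34 px.
4-column span = 4·34 + 3·15 = 181 px.
Subtracting 4 gutters of 14 leaves 125 for 5 columns, so d = 25 px.

25 px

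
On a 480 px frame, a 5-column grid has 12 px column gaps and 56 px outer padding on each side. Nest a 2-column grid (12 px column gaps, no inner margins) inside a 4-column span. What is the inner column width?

140 px

Outer content = 480 − 2·56 = 368 px.
5 columns + 4 column gaps: 5c + 4·12 = 368.
5c = 368 − 48 = 320, so c = 64 px.
4-column span = 4·64 + 3·12 = 292 px.
292 − 1·12 = 280; ÷2 gives d = 140 px.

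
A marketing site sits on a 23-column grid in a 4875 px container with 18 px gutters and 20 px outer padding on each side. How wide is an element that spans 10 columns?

Content width = 4875 − 2·20 = 4835 px.
23 columns + 22 gutters: 23c + 22·18 = 4835.
23c = 4835 − 396 = 4439, so c = 193 px.
Span of 10: 10·193 + 9·18 = 1930 + 162 = 2092 px.

2092 px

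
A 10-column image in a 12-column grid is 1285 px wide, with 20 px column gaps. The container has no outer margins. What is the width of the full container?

1546 px

10 columns + 9 column gaps: 10c + 9·20 = 1285.
10c = 1285 − 180 = 1105, so c = 110.5 px.
Summing: 1326 + 220 = 1546 px.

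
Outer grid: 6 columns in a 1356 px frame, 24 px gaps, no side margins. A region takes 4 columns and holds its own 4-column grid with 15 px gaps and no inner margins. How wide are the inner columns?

Subtracting 5 gaps of 24 leaves 1236 for 6 columns, so c = 206 px.
Span of 4: 4·206 + 3·24 = 824 + 72 = 896 px.
4d + 3·15 = 896 → 4d = 851 → d = 212.75 px.

212.75 px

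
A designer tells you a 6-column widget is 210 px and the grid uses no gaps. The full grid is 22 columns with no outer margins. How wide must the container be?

770 px

6c = 210 → c = 35 px.
Summing: 770 = 770 px.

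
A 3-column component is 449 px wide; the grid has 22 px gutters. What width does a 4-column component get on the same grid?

606 px

3 columns + 2 gutters: 3c + 2·22 = 449.
3c = 449 − 44 = 405, so c = 135 px.
4-column span = 4·135 + 3·22 = 606 px.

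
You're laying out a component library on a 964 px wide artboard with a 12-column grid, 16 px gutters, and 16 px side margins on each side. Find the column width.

63 px

Subtract both margins: 964 − 2·16 = 932 px.
Subtracting 11 gutters of 16 leaves 756 for 12 columns, so c = 63 px.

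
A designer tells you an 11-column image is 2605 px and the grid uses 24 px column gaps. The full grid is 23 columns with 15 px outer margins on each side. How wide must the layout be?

Subtracting 10 column gaps of 24 leaves 2365 for 11 columns, so c = 215 px.
Layout = 2·15 + 23·215 + 22·24 = 30 + 4945 + 528 = 5503 px.

5503 px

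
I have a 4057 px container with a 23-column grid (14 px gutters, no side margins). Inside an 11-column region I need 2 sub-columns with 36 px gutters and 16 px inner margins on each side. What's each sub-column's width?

932.5 px

23 columns + 22 gutters: 23c + 22·14 = 4057.
23c = 4057 − 308 = 3749, so c = 163 px.
11-column span = 11·163 + 10·14 = 1933 px.
Inner content = 1933 − 2·16 = 1901 px.
2 columns + 1 gutter: 2d + 1·36 = 1901.
2d = 1901 − 36 = 1865, so d = 932.5 px.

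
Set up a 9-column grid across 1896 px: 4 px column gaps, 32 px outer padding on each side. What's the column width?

200 px

Inside the margins: 1896 − 64 = 1832 px.
9c + 8·4 = 1832 → 9c = 1800 → c = 200 px.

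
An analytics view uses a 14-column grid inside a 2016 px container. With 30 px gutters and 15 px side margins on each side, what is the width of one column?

114 px

Subtract both margins: 2016 − 2·15 = 1986 px.
Subtracting 13 gutters of 30 leaves 1596 for 14 columns, so c = 114 px.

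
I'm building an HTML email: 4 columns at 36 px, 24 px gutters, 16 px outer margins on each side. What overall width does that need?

Container = 2·16 + 4·36 + 3·24 = 32 + 144 + 72 = 248 px.

248 px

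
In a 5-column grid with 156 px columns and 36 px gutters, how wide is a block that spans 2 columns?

348 px

2 columns plus 1 gutter: 312 + 36 = 348 px.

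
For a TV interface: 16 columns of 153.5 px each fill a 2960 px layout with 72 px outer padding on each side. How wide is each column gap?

24 px

Content width = 2960 − 2·72 = 2816 px.
Columns use 2456 px, leaving 360 px across 15 column gaps = 24 px each.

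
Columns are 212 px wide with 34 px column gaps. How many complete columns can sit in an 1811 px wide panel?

7 columns

7 columns: 7·212 + 6·34 = 1688 px ≤ 1811.
8 columns: 1934 px > 1811. So 7.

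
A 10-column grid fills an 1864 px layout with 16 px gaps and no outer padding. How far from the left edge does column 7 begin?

1128 px

10c + 9·16 = 1864 → 10c = 1720 → c = 172 px.
No margin, so column 7 starts at 6·(column + gutter) = 6·188 = 1128 px.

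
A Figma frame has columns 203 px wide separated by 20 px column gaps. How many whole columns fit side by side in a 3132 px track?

14 columns: 14·203 + 13·20 = 3102 px ≤ 3132.
15 columns: 3325 px > 3132. So 14.

14 columns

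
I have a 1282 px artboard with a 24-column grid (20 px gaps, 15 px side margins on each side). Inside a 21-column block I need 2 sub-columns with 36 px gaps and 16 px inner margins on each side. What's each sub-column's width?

Inside the margins: 1282 − 30 = 1252 px.
24c + 23·20 = 1252 → 24c = 792 → c = 33 px.
Span of 21: 21·33 + 20·20 = 693 + 400 = 1093 px.
Inner content = 1093 − 2·16 = 1061 px.
2 columns + 1 gap: 2d + 1·36 = 1061.
2d = 1061 − 36 = 1025, so d = 512.5 px.

512.5 px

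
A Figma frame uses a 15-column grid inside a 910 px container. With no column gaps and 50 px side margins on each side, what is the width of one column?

Content width = 910 − 2·50 = 810 px.
15c = 810 → c = 54 px.

54 px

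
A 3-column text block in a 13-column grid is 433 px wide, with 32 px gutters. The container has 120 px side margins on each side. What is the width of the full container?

3c + 2·32 = 433 → 3c = 369 → c = 123 px.
Container = 2·120 + 13·123 + 12·32 = 240 + 1599 + 384 = 2223 px.

2223 px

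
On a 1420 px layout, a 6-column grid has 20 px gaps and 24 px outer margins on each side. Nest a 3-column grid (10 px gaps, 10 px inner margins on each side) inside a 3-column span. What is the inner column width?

212 px

Subtract both margins: 1420 − 2·24 = 1372 px.
1372 − 5·20 = 1272; ÷6 gives c = 212 px.
3-column span = 3·212 + 2·20 = 676 px.
Inner content = 676 − 2·10 = 656 px.
Subtracting 2 gaps of 10 leaves 636 for 3 columns, so d = 212 px.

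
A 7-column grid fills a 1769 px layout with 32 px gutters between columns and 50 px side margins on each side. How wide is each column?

211 px

Content width = 1769 − 2·50 = 1669 px.
7c + 6·32 = 1669 → 7c = 1477 → c = 211 px.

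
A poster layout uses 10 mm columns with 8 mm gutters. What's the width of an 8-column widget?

8 columns plus 7 gutters: 80 + 56 = 136 mm.

136 mm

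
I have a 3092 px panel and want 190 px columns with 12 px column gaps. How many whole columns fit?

15 columns

Each extra column adds 190 + 12 = 202 px.
(3092 + 12) / 202 = 15.37, so 15 columns fit.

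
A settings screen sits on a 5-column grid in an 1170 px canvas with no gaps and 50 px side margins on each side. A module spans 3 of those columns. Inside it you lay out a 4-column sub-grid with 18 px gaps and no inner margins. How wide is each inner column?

147 px

Subtract both margins: 1170 − 2·50 = 1070 px.
5c = 1070 → c = 214 px.
3-column span = 3·214 = 642 px.
Subtracting 3 gaps of 18 leaves 588 for 4 columns, so d = 147 px.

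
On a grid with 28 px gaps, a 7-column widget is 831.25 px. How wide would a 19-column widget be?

7c + 6·28 = 831.25 → 7c = 663.25 → c = 94.75 px.
19 columns plus 18 gaps: 1800.25 + 504 = 2304.25 px.

2304.25 px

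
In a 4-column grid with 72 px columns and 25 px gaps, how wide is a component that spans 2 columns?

Span of 2: 2·72 + 1·25 = 144 + 25 = 169 px.

169 px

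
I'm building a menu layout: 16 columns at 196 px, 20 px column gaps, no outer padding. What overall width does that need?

Artboard = 16·196 + 15·20 = 3136 + 300 = 3436 px.

3436 px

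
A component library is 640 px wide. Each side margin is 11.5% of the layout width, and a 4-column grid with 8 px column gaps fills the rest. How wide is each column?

117.2 px

Margins: 11.5% × 640 = 73.6 px each, so content = 640 − 147.2 = 492.8 px.
492.8 − 3·8 = 468.8; ÷4 gives c = 117.2 px.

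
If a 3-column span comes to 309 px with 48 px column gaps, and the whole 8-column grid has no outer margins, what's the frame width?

309 − 2·48 = 213; ÷3 gives c = 71 px.
Frame = 8·71 + 7·48 = 568 + 336 = 904 px.

904 px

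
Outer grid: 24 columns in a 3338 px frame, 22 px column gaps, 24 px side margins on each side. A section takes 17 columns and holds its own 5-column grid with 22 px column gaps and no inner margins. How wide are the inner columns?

447.2 px

Subtract both margins: 3338 − 2·24 = 3290 px.
24 columns + 23 column gaps: 24c + 23·22 = 3290.
24c = 3290 − 506 = 2784, so c = 116 px.
Span of 17: 17·116 + 16·22 = 1972 + 352 = 2324 px.
5 columns + 4 column gaps: 5d + 4·22 = 2324.
5d = 2324 − 88 = 2236, so d = 447.2 px.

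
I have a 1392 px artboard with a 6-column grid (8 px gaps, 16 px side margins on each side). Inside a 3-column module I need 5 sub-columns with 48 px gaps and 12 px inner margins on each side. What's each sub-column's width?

Subtract both margins: 1392 − 2·16 = 1360 px.
1360 − 5·8 = 1320; ÷6 gives c = 220 px.
Span of 3: 3·220 + 2·8 = 660 + 16 = 676 px.
Inner content = 676 − 2·12 = 652 px.
5 columns + 4 gaps: 5d + 4·48 = 652.
5d = 652 − 192 = 460, so d = 92 px.

92 px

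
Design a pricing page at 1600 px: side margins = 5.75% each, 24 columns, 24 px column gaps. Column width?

36 px

Each margin = 5.75% of 1600 = 92 px; content = 1600 − 2·92 = 1416 px.
1416 − 23·24 = 864; ÷24 gives c = 36 px.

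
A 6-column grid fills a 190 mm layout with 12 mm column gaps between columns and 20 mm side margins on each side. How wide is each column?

Take off 40 mm of margins, leaving 150 mm.
Subtracting 5 column gaps of 12 leaves 90 for 6 columns, so c = 15 mm.

15 mm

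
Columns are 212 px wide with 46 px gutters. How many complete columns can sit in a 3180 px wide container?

12 columns

k columns need k·212 + (k−1)·46 = k·258 − 46.
k·258 − 46 ≤ 3180 → k ≤ 3226 / 258 ≈ 12.50, so k = 12.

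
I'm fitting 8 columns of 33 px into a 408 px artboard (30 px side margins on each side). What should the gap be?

12 px

Take off 60 px of margins, leaving 348 px.
8 columns take 8·33 = 264 px; remaining 84 splits into 7 gaps.
g = 84 / 7 = 12 px.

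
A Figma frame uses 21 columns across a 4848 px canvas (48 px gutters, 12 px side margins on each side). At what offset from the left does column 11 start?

2332 px

Take off 24 px of margins, leaving 4824 px.
Subtracting 20 gutters of 48 leaves 3864 for 21 columns, so c = 184 px.
Each column+gutter stride is 232 px; 10 of them past the 12 px margin is 12 + 2320 = 2332 px.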